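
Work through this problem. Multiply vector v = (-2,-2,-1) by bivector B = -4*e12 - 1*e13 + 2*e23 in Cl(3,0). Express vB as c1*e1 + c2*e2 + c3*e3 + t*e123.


vB has grade-1 (vector) and grade-3 (trivector) parts: vB = (v _| B) + (v ^ B).
Vector part <vB>_1:
  e1: -v2*b12 - v3*b13 = -(-2)*(-4) - (-1)*(-1) = -9
  e2: v1*b12 - v3*b23 = (-2)*(-4) - (-1)*(2) = 10
  e3: v1*b13 + v2*b23 = (-2)*(-1) + (-2)*(2) = -2
Trivector part <vB>_3:
  e123: v1*b23 - v2*b13 + v3*b12 = (-2)*(2) - (-2)*(-1) + (-1)*(-4) = -2
vB = -9*e1 + 10*e2 - 2*e3 - 2*e123


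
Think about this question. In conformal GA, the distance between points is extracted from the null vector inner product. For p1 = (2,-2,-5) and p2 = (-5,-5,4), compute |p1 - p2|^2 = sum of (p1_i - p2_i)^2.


p1 - p2 = (7, 3, -9)
|p1 - p2|^2 = 7^2 + 3^2 + (-9)^2
= 49 + 9 + 81
= 139


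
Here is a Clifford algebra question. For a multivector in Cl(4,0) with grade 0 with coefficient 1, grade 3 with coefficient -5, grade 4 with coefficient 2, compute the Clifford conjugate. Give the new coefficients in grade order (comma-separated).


Clifford conjugate sign for grade k: (-1)^(k(k+1)/2)
Grade 0: (-1)^(0*1/2) = (-1)^0 = 1, coeff 1 -> 1
Grade 3: (-1)^(3*4/2) = (-1)^6 = 1, coeff -5 -> -5
Grade 4: (-1)^(4*5/2) = (-1)^10 = 1, coeff 2 -> 2
Conjugated coefficients: 1, -5, 2


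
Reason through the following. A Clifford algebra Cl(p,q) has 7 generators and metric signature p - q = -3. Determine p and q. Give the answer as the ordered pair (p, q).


We need p + q = 7 and p - q = -3.
Adding: 2p = 7 + (-3) = 4, so p = 2.
Then q = 7 - 2 = 5.
(p, q) = (2, 5)


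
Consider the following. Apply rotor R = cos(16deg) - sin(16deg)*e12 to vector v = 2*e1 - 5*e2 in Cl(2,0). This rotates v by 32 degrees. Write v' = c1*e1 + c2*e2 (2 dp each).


Rotor R = cos(16deg) - sin(16deg)*e12
Rotation angle theta = 2 * 16 = 32 degrees
v' = R*v*~R rotates v by theta.
cos(32deg) = 0.8480, sin(32deg) = 0.5299
v'_1 = 2*cos(32deg) - (-5)*sin(32deg)
= 2*0.8480 - (-5)*0.5299
= 4.35
v'_2 = 2*sin(32deg) + (-5)*cos(32deg)
= 2*0.5299 + (-5)*0.8480
= -3.18
v' = 4.35*e1 - 3.18*e2


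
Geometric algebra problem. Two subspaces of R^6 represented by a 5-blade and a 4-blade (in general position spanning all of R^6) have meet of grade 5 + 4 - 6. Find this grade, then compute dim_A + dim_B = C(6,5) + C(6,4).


Meet grade = grade(A) + grade(B) - n
= 5 + 4 - 6 = 3
C(6,5) = 6
C(6,4) = 15
dim_A + dim_B = 6 + 15 = 21


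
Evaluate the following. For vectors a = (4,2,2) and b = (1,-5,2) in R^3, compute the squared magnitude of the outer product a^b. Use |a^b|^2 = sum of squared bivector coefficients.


a wedge b = (a1*b2 - a2*b1)*e12 + (a1*b3 - a3*b1)*e13 + (a2*b3 - a3*b2)*e23
e12 coeff: 4*(-5) - 2*1 = -20 - 2 = -22
e13 coeff: 4*2 - 2*1 = 8 - 2 = 6
e23 coeff: 2*2 - 2*(-5) = 4 - (-10) = 14
|a wedge b|^2 = (-22)^2 + 6^2 + 14^2
= 484 + 36 + 196
= 716


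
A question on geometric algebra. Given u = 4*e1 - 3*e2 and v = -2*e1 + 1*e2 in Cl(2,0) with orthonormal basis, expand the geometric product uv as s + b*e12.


Expand: (4*e1 - 3*e2)(-2*e1 + 1*e2)
= 4*(-2)*e1e1 + 4*1*e1e2 + (-3)*(-2)*e2e1 + (-3)*1*e2e2
Using e1^2 = e2^2 = 1, e2e1 = -e1e2:
Scalar part s = 4*(-2) + (-3)*1 = -8 + (-3) = -11
Bivector part b = 4*1 - (-3)*(-2) = 4 - 6 = -2
uv = -11 - 2*e12


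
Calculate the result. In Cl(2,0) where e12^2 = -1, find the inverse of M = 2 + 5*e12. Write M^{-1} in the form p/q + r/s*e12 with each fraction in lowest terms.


M = 2 + 5*e12, where e12^2 = -1.
Since M commutes with its reverse ~M = a - b*e12, M * ~M = a^2 - b^2*e12^2 = a^2 + b^2.
So M^{-1} = ~M / (a^2 + b^2) = (a - b*e12)/(a^2 + b^2).
a^2 + b^2 = 4 + 25 = 29
Scalar part = 2/29 = 2/29
Bivector coeff = -5/29 = -5/29
M^{-1} = 2/29 - 5/29*e12


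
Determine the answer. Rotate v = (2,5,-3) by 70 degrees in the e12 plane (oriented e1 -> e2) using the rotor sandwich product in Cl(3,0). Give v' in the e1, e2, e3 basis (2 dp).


Rotor R = cos(35deg) - sin(35deg)*e12
Rotation angle theta = 2 * 35 = 70 degrees in the e12 plane (e1 -> e2).
The component perpendicular to the plane (e3) is invariant: v'_3 = v3 = -3.00
cos(70deg) = 0.3420, sin(70deg) = 0.9397
v'_1 = v1*cos(theta) - v2*sin(theta) = 2*0.3420 - 5*0.9397 = -4.01
v'_2 = v1*sin(theta) + v2*cos(theta) = 2*0.9397 + 5*0.3420 = 3.59
v' = -4.01*e1 + 3.59*e2 - 3.00*e3


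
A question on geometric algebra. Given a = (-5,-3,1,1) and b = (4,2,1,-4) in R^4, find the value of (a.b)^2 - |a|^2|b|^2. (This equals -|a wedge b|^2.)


a . b = (-5)*4 + (-3)*2 + 1*1 + 1*(-4)
= -20 + (-6) + 1 + (-4) = -29
|a|^2 = (-5)^2 + (-3)^2 + 1^2 + 1^2 = 36
|b|^2 = 4^2 + 2^2 + 1^2 + (-4)^2 = 37
(a.b)^2 = (-29)^2 = 841
|a|^2 * |b|^2 = 36 * 37 = 1332
Result = 841 - 1332 = -491


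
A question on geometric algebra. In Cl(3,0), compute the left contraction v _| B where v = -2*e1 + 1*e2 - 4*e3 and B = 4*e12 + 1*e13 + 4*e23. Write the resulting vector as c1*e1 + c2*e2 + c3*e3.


Left contraction v _| B = <vB>_1 (grade-1 part of the geometric product vB).
Using e1_|e12 = e2, e2_|e12 = -e1, e1_|e13 = e3, e3_|e13 = -e1, e2_|e23 = e3, e3_|e23 = -e2:
e1 coeff: -v2*b12 - v3*b13 = -(1)*(4) - (-4)*(1) = 0
e2 coeff: v1*b12 - v3*b23 = (-2)*(4) - (-4)*(4) = 8
e3 coeff: v1*b13 + v2*b23 = (-2)*(1) + (1)*(4) = 2
v _| B = 0*e1 + 8*e2 + 2*e3


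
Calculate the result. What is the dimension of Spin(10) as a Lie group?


Spin(n) double-covers SO(n); both have Lie algebra so(n) of dimension n(n-1)/2.
n = 10
n(n-1) = 10 * 9 = 90
dim Spin(10) = 90/2 = 45


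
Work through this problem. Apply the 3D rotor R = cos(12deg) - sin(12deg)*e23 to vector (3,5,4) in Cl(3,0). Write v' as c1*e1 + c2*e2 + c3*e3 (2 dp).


Rotor R = cos(12deg) - sin(12deg)*e23
Rotation angle theta = 2 * 12 = 24 degrees in the e23 plane (e2 -> e3).
The component perpendicular to the plane (e1) is invariant: v'_1 = v1 = 3.00
cos(24deg) = 0.9135, sin(24deg) = 0.4067
v'_2 = v2*cos(theta) - v3*sin(theta) = 5*0.9135 - 4*0.4067 = 2.94
v'_3 = v2*sin(theta) + v3*cos(theta) = 5*0.4067 + 4*0.9135 = 5.69
v' = 3.00*e1 + 2.94*e2 + 5.69*e3


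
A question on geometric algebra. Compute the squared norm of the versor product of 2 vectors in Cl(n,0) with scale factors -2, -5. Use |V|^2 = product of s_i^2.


Each vector v_i has |v_i|^2 = s_i^2
Squared scales: (-2)^2 = 4, (-5)^2 = 25
|V|^2 = 4 * 25
= 100


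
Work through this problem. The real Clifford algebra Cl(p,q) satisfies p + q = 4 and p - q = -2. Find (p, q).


We need p + q = 4 and p - q = -2.
Adding: 2p = 4 + (-2) = 2, so p = 1.
Then q = 4 - 1 = 3.
(p, q) = (1, 3)


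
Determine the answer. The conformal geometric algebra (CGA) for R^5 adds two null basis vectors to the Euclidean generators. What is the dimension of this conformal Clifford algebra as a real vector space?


The conformal model of R^5 uses Cl(6,1): the 5 Euclidean generators plus two extra orthogonal generators e+ (e+^2 = +1) and e- (e-^2 = -1), from which the null vectors e0, einf are built.
Number of generators m = 5 + 2 = 7.
dim Cl(p,q) = 2^m = 2^7 = 128


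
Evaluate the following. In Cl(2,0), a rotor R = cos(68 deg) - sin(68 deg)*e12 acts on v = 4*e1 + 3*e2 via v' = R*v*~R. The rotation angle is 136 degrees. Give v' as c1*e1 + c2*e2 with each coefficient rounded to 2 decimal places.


Rotor R = cos(68deg) - sin(68deg)*e12
Rotation angle theta = 2 * 68 = 136 degrees
v' = R*v*~R rotates v by theta.
cos(136deg) = -0.7193, sin(136deg) = 0.6947
v'_1 = 4*cos(136deg) - 3*sin(136deg)
= 4*(-0.7193) - 3*0.6947
= -4.96
v'_2 = 4*sin(136deg) + 3*cos(136deg)
= 4*0.6947 + 3*(-0.7193)
= 0.62
v' = -4.96*e1 + 0.62*e2


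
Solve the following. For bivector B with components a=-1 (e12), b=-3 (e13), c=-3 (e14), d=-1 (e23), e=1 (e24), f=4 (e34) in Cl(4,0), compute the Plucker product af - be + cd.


Plucker relation: af - be + cd
a*f = (-1)*4 = -4
b*e = (-3)*1 = -3
c*d = (-3)*(-1) = 3
af - be + cd = -4 - (-3) + 3
= 2


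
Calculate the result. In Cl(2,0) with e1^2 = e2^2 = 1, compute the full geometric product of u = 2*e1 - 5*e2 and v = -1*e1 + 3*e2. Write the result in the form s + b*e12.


Expand: (2*e1 - 5*e2)(-1*e1 + 3*e2)
= 2*(-1)*e1e1 + 2*3*e1e2 + (-5)*(-1)*e2e1 + (-5)*3*e2e2
Using e1^2 = e2^2 = 1, e2e1 = -e1e2:
Scalar part s = 2*(-1) + (-5)*3 = -2 + (-15) = -17
Bivector part b = 2*3 - (-5)*(-1) = 6 - 5 = 1
uv = -17 + 1*e12


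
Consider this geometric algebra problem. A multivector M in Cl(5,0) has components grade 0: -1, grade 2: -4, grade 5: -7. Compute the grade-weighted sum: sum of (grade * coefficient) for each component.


Grade-weighted sum = sum of grade_k * coefficient_k
0*(-1) = 0
2*(-4) = -8
5*(-7) = -35
Total = 0 + (-8) + (-35) = -43


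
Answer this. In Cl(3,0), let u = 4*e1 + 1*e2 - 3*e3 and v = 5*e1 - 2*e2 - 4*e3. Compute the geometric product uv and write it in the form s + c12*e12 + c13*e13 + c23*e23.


In Cl(3,0): e_i^2 = 1, e_ie_j = -e_je_i for i != j.
Scalar part = u . v = 4*5 + 1*(-2) + (-3)*(-4)
= 20 + (-2) + 12 = 30
e12 coeff = 4*(-2) - 1*5 = -8 - 5 = -13
e13 coeff = 4*(-4) - (-3)*5 = -16 - (-15) = -1
e23 coeff = 1*(-4) - (-3)*(-2) = -4 - 6 = -10
uv = 30 - 13*e12 - 1*e13 - 10*e23


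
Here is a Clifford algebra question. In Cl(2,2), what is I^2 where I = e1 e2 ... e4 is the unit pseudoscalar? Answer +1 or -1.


The pseudoscalar I = e1...e_n (product of all n generators) of Cl(p,q) satisfies I^2 = (-1)^(q + n(n-1)/2).
p = 2, q = 2, n = p + q = 4
n(n-1)/2 = 4 * 3 / 2 = 6
Exponent = q + n(n-1)/2 = 2 + 6 = 8
I^2 = (-1)^8 = +1


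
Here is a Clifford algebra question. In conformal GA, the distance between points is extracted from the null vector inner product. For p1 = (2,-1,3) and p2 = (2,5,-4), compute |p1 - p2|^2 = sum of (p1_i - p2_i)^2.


p1 - p2 = (0, -6, 7)
|p1 - p2|^2 = 0^2 + (-6)^2 + 7^2
= 0 + 36 + 49
= 85


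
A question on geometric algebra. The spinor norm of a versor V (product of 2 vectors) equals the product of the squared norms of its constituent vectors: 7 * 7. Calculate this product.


Spinor norm N(V) = |v1|^2 * |v2|^2 * ... * |v2|^2
= 7 * 7
Running product: 7, 49
N(V) = 49


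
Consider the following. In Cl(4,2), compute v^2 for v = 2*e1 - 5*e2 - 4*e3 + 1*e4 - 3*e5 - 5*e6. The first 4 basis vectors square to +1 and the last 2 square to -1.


v^2 = sum of c_i^2 * e_i^2
Positive signature terms (e_i^2 = +1): 2^2 + (-5)^2 + (-4)^2 + 1^2 = 46
Negative signature terms (e_j^2 = -1): (-3)^2 + (-5)^2 = 34
v^2 = 46 - 34 = 12


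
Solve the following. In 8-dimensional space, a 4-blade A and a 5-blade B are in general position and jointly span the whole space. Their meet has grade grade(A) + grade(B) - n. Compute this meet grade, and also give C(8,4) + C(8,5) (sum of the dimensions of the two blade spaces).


Meet grade = grade(A) + grade(B) - n
= 4 + 5 - 8 = 1
C(8,4) = 70
C(8,5) = 56
dim_A + dim_B = 70 + 56 = 126


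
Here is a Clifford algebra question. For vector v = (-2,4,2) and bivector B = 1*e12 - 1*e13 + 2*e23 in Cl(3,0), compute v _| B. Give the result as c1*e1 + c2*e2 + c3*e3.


Left contraction v _| B = <vB>_1 (grade-1 part of the geometric product vB).
Using e1_|e12 = e2, e2_|e12 = -e1, e1_|e13 = e3, e3_|e13 = -e1, e2_|e23 = e3, e3_|e23 = -e2:
e1 coeff: -v2*b12 - v3*b13 = -(4)*(1) - (2)*(-1) = -2
e2 coeff: v1*b12 - v3*b23 = (-2)*(1) - (2)*(2) = -6
e3 coeff: v1*b13 + v2*b23 = (-2)*(-1) + (4)*(2) = 10
v _| B = -2*e1 - 6*e2 + 10*e3


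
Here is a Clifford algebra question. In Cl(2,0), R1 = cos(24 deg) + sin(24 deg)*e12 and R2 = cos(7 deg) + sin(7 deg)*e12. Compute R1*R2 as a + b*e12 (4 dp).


Same-plane rotors commute and their half-angles add:
R1*R2 = cos(a1 + a2) + sin(a1 + a2)*e12.
a1 + a2 = 24 + 7 = 31 deg
cos(31 deg) = 0.8572
sin(31 deg) = 0.5150
R1*R2 = 0.8572 + 0.5150*e12


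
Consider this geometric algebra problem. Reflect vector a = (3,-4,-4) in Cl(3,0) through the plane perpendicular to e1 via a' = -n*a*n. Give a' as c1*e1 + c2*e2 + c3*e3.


Reflection formula: a' = -n*a*n, with n = e1 (unit vector, n^2 = 1).
For reflection through hyperplane perp to e1:
The component along e1 flips sign, others stay.
a = (3, -4, -4)
a' = (-3, -4, -4)
a' = -3*e1 - 4*e2 - 4*e3


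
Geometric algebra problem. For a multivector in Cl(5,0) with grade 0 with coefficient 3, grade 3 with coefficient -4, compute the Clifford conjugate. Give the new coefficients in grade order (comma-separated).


Clifford conjugate sign for grade k: (-1)^(k(k+1)/2)
Grade 0: (-1)^(0*1/2) = (-1)^0 = 1, coeff 3 -> 3
Grade 3: (-1)^(3*4/2) = (-1)^6 = 1, coeff -4 -> -4
Conjugated coefficients: 3, -4


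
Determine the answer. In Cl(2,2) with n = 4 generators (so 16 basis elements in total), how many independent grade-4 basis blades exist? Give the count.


Number of grade-k basis blades in Cl(p,q) with n = p + q is C(n, k).
n = 2 + 2 = 4
C(4, 4) = 4! / (4! * 0!)
= 24 / (24 * 1)
= 1


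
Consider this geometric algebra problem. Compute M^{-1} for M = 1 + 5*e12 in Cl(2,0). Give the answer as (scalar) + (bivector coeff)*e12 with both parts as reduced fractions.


M = 1 + 5*e12, where e12^2 = -1.
Since M commutes with its reverse ~M = a - b*e12, M * ~M = a^2 - b^2*e12^2 = a^2 + b^2.
So M^{-1} = ~M / (a^2 + b^2) = (a - b*e12)/(a^2 + b^2).
a^2 + b^2 = 1 + 25 = 26
Scalar part = 1/26 = 1/26
Bivector coeff = -5/26 = -5/26
M^{-1} = 1/26 - 5/26*e12


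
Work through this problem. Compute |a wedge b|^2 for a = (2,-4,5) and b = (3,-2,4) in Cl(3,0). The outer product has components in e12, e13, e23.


a wedge b = (a1*b2 - a2*b1)*e12 + (a1*b3 - a3*b1)*e13 + (a2*b3 - a3*b2)*e23
e12 coeff: 2*(-2) - (-4)*3 = -4 - (-12) = 8
e13 coeff: 2*4 - 5*3 = 8 - 15 = -7
e23 coeff: (-4)*4 - 5*(-2) = -16 - (-10) = -6
|a wedge b|^2 = 8^2 + (-7)^2 + (-6)^2
= 64 + 49 + 36
= 149


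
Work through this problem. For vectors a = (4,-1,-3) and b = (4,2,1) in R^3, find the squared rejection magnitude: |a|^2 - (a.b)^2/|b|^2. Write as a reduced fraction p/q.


|a|^2 = 4^2 + (-1)^2 + (-3)^2 = 26
|b|^2 = 4^2 + 2^2 + 1^2 = 21
a . b = 4*4 + (-1)*2 + (-3)*1 = 11
(a.b)^2 = 11^2 = 121
|rej|^2 = 26 - 121/21
= (546 - 121)/21
= 425/21
In lowest terms: 425/21


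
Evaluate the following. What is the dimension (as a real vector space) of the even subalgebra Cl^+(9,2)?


Even subalgebra dimension = 2^(n-1)
n = 9 + 2 = 11
2^(11 - 1) = 2^10 = 1024
Verification: sum of C(11,k) for even k = 1 + 55 + 330 + 462 + 165 + 11 = 1024
Result = 1024


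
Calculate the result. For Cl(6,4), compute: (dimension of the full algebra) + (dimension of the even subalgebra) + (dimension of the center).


n = 6 + 4 = 10
Total dim = 2^10 = 1024
Even subalgebra dim = 2^9 = 512
n is even, so center dim = 1
Sum = 1024 + 512 + 1 = 1537


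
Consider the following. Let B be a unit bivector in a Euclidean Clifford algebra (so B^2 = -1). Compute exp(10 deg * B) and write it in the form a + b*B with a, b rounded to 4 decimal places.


For a unit bivector B with B^2 = -1, the exponential series gives
e^(theta*B) = cos(theta) + sin(theta)*B (the GA analogue of Euler's formula).
theta = 10 degrees = 0.174533 rad
cos(10 deg) = 0.9848
sin(10 deg) = 0.1736
exp(theta*B) = 0.9848 + 0.1736*B


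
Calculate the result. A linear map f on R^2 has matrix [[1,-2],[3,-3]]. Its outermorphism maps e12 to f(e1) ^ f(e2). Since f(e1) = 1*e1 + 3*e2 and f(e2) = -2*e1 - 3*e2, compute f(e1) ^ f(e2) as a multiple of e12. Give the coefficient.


The outermorphism of a linear map f sends e1^e2 to f(e1)^f(e2).
f(e1) = 1*e1 + 3*e2
f(e2) = -2*e1 - 3*e2
f(e1) ^ f(e2) = (1*e1 + 3*e2) ^ (-2*e1 - 3*e2)
= 1*(-3)*e12 + 3*(-2)*e21
= (-3 - (-6))*e12
= 3*e12
Coefficient = 3


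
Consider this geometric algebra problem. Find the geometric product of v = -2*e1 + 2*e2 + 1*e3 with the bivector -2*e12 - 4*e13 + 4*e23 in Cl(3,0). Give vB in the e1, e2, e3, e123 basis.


vB has grade-1 (vector) and grade-3 (trivector) parts: vB = (v _| B) + (v ^ B).
Vector part <vB>_1:
  e1: -v2*b12 - v3*b13 = -(2)*(-2) - (1)*(-4) = 8
  e2: v1*b12 - v3*b23 = (-2)*(-2) - (1)*(4) = 0
  e3: v1*b13 + v2*b23 = (-2)*(-4) + (2)*(4) = 16
Trivector part <vB>_3:
  e123: v1*b23 - v2*b13 + v3*b12 = (-2)*(4) - (2)*(-4) + (1)*(-2) = -2
vB = 8*e1 + 0*e2 + 16*e3 - 2*e123


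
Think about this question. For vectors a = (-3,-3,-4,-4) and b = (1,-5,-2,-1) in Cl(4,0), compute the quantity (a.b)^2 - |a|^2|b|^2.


a . b = (-3)*1 + (-3)*(-5) + (-4)*(-2) + (-4)*(-1)
= -3 + 15 + 8 + 4 = 24
|a|^2 = (-3)^2 + (-3)^2 + (-4)^2 + (-4)^2 = 50
|b|^2 = 1^2 + (-5)^2 + (-2)^2 + (-1)^2 = 31
(a.b)^2 = 24^2 = 576
|a|^2 * |b|^2 = 50 * 31 = 1550
Result = 576 - 1550 = -974


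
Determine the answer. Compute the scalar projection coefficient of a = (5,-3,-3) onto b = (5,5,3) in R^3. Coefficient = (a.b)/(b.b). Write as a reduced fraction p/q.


Projection coefficient = (a . b) / (b . b)
a . b = 5*5 + (-3)*5 + (-3)*3
= 25 + (-15) + (-9) = 1
b . b = 5^2 + 5^2 + 3^2
= 25 + 25 + 9 = 59
Coefficient = 1/59
In lowest terms: 1/59


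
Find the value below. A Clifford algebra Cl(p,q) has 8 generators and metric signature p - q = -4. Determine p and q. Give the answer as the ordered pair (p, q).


We need p + q = 8 and p - q = -4.
Adding: 2p = 8 + (-4) = 4, so p = 2.
Then q = 8 - 2 = 6.
(p, q) = (2, 6)


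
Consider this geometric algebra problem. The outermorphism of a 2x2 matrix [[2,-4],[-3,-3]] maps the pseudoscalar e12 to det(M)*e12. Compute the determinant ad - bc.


The outermorphism of a linear map f sends e1^e2 to f(e1)^f(e2).
f(e1) = 2*e1 - 3*e2
f(e2) = -4*e1 - 3*e2
f(e1) ^ f(e2) = (2*e1 - 3*e2) ^ (-4*e1 - 3*e2)
= 2*(-3)*e12 + (-3)*(-4)*e21
= (-6 - 12)*e12
= -18*e12
Coefficient = -18


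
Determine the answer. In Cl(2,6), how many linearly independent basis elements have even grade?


Even subalgebra dimension = 2^(n-1)
n = 2 + 6 = 8
2^(8 - 1) = 2^7 = 128
Verification: sum of C(8,k) for even k = 1 + 28 + 70 + 28 + 1 = 128
Result = 128


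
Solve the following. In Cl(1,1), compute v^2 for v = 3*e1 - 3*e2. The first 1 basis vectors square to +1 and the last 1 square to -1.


v^2 = sum of c_i^2 * e_i^2
Positive signature terms (e_i^2 = +1): 3^2 = 9
Negative signature terms (e_j^2 = -1): (-3)^2 = 9
v^2 = 9 - 9 = 0


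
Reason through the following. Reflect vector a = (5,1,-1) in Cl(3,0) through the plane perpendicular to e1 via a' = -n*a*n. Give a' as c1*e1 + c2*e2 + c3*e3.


Reflection formula: a' = -n*a*n, with n = e1 (unit vector, n^2 = 1).
For reflection through hyperplane perp to e1:
The component along e1 flips sign, others stay.
a = (5, 1, -1)
a' = (-5, 1, -1)
a' = -5*e1 + 1*e2 - 1*e3


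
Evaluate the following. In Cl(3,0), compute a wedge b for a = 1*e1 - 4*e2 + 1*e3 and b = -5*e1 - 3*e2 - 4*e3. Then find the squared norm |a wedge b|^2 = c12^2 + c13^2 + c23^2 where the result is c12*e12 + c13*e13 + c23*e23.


a wedge b = (a1*b2 - a2*b1)*e12 + (a1*b3 - a3*b1)*e13 + (a2*b3 - a3*b2)*e23
e12 coeff: 1*(-3) - (-4)*(-5) = -3 - 20 = -23
e13 coeff: 1*(-4) - 1*(-5) = -4 - (-5) = 1
e23 coeff: (-4)*(-4) - 1*(-3) = 16 - (-3) = 19
|a wedge b|^2 = (-23)^2 + 1^2 + 19^2
= 529 + 1 + 361
= 891


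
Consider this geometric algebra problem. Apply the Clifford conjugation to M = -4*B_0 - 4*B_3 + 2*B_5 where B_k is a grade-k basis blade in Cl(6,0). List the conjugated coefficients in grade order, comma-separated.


Clifford conjugate sign for grade k: (-1)^(k(k+1)/2)
Grade 0: (-1)^(0*1/2) = (-1)^0 = 1, coeff -4 -> -4
Grade 3: (-1)^(3*4/2) = (-1)^6 = 1, coeff -4 -> -4
Grade 5: (-1)^(5*6/2) = (-1)^15 = -1, coeff 2 -> -2
Conjugated coefficients: -4, -4, -2


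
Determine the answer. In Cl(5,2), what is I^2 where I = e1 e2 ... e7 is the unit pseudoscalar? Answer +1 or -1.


The pseudoscalar I = e1...e_n (product of all n generators) of Cl(p,q) satisfies I^2 = (-1)^(q + n(n-1)/2).
p = 5, q = 2, n = p + q = 7
n(n-1)/2 = 7 * 6 / 2 = 21
Exponent = q + n(n-1)/2 = 2 + 21 = 23
I^2 = (-1)^23 = -1


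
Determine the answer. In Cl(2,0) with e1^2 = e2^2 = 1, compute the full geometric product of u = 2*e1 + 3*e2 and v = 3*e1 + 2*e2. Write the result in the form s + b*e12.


Expand: (2*e1 + 3*e2)(3*e1 + 2*e2)
= 2*3*e1e1 + 2*2*e1e2 + 3*3*e2e1 + 3*2*e2e2
Using e1^2 = e2^2 = 1, e2e1 = -e1e2:
Scalar part s = 2*3 + 3*2 = 6 + 6 = 12
Bivector part b = 2*2 - 3*3 = 4 - 9 = -5
uv = 12 - 5*e12


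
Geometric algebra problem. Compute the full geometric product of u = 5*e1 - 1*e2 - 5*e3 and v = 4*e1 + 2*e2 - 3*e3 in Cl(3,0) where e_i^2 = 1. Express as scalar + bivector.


In Cl(3,0): e_i^2 = 1, e_ie_j = -e_je_i for i != j.
Scalar part = u . v = 5*4 + (-1)*2 + (-5)*(-3)
= 20 + (-2) + 15 = 33
e12 coeff = 5*2 - (-1)*4 = 10 - (-4) = 14
e13 coeff = 5*(-3) - (-5)*4 = -15 - (-20) = 5
e23 coeff = (-1)*(-3) - (-5)*2 = 3 - (-10) = 13
uv = 33 + 14*e12 + 5*e13 + 13*e23


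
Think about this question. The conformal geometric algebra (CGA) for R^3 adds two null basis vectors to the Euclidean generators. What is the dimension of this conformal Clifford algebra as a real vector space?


The conformal model of R^3 uses Cl(4,1): the 3 Euclidean generators plus two extra orthogonal generators e+ (e+^2 = +1) and e- (e-^2 = -1), from which the null vectors e0, einf are built.
Number of generators m = 3 + 2 = 5.
dim Cl(p,q) = 2^m = 2^5 = 32


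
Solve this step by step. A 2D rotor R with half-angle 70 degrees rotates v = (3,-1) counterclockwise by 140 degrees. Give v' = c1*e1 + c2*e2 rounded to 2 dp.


Rotor R = cos(70deg) - sin(70deg)*e12
Rotation angle theta = 2 * 70 = 140 degrees
v' = R*v*~R rotates v by theta.
cos(140deg) = -0.7660, sin(140deg) = 0.6428
v'_1 = 3*cos(140deg) - (-1)*sin(140deg)
= 3*(-0.7660) - (-1)*0.6428
= -1.66
v'_2 = 3*sin(140deg) + (-1)*cos(140deg)
= 3*0.6428 + (-1)*(-0.7660)
= 2.69
v' = -1.66*e1 + 2.69*e2


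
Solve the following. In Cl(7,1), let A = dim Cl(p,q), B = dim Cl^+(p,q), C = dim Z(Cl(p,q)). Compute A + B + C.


n = 7 + 1 = 8
Total dim = 2^8 = 256
Even subalgebra dim = 2^7 = 128
n is even, so center dim = 1
Sum = 256 + 128 + 1 = 385


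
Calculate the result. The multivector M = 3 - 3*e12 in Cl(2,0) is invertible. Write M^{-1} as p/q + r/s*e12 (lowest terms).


M = 3 - 3*e12, where e12^2 = -1.
Since M commutes with its reverse ~M = a - b*e12, M * ~M = a^2 - b^2*e12^2 = a^2 + b^2.
So M^{-1} = ~M / (a^2 + b^2) = (a - b*e12)/(a^2 + b^2).
a^2 + b^2 = 9 + 9 = 18
Scalar part = 3/18 = 1/6
Bivector coeff = 3/18 = 1/6
M^{-1} = 1/6 + 1/6*e12


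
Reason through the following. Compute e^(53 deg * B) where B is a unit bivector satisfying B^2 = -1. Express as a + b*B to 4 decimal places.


For a unit bivector B with B^2 = -1, the exponential series gives
e^(theta*B) = cos(theta) + sin(theta)*B (the GA analogue of Euler's formula).
theta = 53 degrees = 0.925025 rad
cos(53 deg) = 0.6018
sin(53 deg) = 0.7986
exp(theta*B) = 0.6018 + 0.7986*B


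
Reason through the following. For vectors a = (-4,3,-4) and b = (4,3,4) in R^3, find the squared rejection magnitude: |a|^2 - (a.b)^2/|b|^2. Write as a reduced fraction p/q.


|a|^2 = (-4)^2 + 3^2 + (-4)^2 = 41
|b|^2 = 4^2 + 3^2 + 4^2 = 41
a . b = (-4)*4 + 3*3 + (-4)*4 = -23
(a.b)^2 = (-23)^2 = 529
|rej|^2 = 41 - 529/41
= (1681 - 529)/41
= 1152/41
In lowest terms: 1152/41


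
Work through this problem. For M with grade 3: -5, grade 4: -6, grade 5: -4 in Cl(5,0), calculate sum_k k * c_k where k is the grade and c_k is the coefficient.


Grade-weighted sum = sum of grade_k * coefficient_k
3*(-5) = -15
4*(-6) = -24
5*(-4) = -20
Total = -15 + (-24) + (-20) = -59


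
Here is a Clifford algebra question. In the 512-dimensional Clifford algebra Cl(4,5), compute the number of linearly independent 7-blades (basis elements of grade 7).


Number of grade-k basis blades in Cl(p,q) with n = p + q is C(n, k).
n = 4 + 5 = 9
C(9, 7) = 9! / (7! * 2!)
= 362880 / (5040 * 2)
= 36


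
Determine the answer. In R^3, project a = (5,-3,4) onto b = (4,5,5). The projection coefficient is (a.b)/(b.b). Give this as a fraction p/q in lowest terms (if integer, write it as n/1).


Projection coefficient = (a . b) / (b . b)
a . b = 5*4 + (-3)*5 + 4*5
= 20 + (-15) + 20 = 25
b . b = 4^2 + 5^2 + 5^2
= 16 + 25 + 25 = 66
Coefficient = 25/66
In lowest terms: 25/66


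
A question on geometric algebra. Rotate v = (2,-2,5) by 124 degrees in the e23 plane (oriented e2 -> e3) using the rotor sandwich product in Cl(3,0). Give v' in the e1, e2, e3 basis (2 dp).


Rotor R = cos(62deg) - sin(62deg)*e23
Rotation angle theta = 2 * 62 = 124 degrees in the e23 plane (e2 -> e3).
The component perpendicular to the plane (e1) is invariant: v'_1 = v1 = 2.00
cos(124deg) = -0.5592, sin(124deg) = 0.8290
v'_2 = v2*cos(theta) - v3*sin(theta) = -2*(-0.5592) - 5*0.8290 = -3.03
v'_3 = v2*sin(theta) + v3*cos(theta) = -2*0.8290 + 5*(-0.5592) = -4.45
v' = 2.00*e1 - 3.03*e2 - 4.45*e3


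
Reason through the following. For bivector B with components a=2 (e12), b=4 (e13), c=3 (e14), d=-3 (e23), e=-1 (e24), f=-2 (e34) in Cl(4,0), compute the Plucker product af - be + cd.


Plucker relation: af - be + cd
a*f = 2*(-2) = -4
b*e = 4*(-1) = -4
c*d = 3*(-3) = -9
af - be + cd = -4 - (-4) + (-9)
= -9


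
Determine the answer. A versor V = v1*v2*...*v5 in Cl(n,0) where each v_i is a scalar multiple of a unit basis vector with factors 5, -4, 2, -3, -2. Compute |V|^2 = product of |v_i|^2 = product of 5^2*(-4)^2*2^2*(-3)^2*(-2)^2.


Each vector v_i has |v_i|^2 = s_i^2
Squared scales: 5^2 = 25, (-4)^2 = 16, 2^2 = 4, (-3)^2 = 9, (-2)^2 = 4
|V|^2 = 25 * 16 * 4 * 9 * 4
= 57600


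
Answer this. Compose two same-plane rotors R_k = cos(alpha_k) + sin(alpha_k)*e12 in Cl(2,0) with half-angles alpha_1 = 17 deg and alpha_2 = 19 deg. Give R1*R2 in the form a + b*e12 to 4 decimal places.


Same-plane rotors commute and their half-angles add:
R1*R2 = cos(a1 + a2) + sin(a1 + a2)*e12.
a1 + a2 = 17 + 19 = 36 deg
cos(36 deg) = 0.8090
sin(36 deg) = 0.5878
R1*R2 = 0.8090 + 0.5878*e12


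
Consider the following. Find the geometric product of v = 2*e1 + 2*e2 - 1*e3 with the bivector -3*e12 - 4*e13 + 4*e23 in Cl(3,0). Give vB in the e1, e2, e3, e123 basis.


vB has grade-1 (vector) and grade-3 (trivector) parts: vB = (v _| B) + (v ^ B).
Vector part <vB>_1:
  e1: -v2*b12 - v3*b13 = -(2)*(-3) - (-1)*(-4) = 2
  e2: v1*b12 - v3*b23 = (2)*(-3) - (-1)*(4) = -2
  e3: v1*b13 + v2*b23 = (2)*(-4) + (2)*(4) = 0
Trivector part <vB>_3:
  e123: v1*b23 - v2*b13 + v3*b12 = (2)*(4) - (2)*(-4) + (-1)*(-3) = 19
vB = 2*e1 - 2*e2 + 0*e3 + 19*e123


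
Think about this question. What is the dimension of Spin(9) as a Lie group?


Spin(n) double-covers SO(n); both have Lie algebra so(n) of dimension n(n-1)/2.
n = 9
n(n-1) = 9 * 8 = 72
dim Spin(9) = 72/2 = 36


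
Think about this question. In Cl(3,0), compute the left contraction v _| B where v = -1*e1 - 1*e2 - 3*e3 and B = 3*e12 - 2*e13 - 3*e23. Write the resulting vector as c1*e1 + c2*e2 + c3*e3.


Left contraction v _| B = <vB>_1 (grade-1 part of the geometric product vB).
Using e1_|e12 = e2, e2_|e12 = -e1, e1_|e13 = e3, e3_|e13 = -e1, e2_|e23 = e3, e3_|e23 = -e2:
e1 coeff: -v2*b12 - v3*b13 = -(-1)*(3) - (-3)*(-2) = -3
e2 coeff: v1*b12 - v3*b23 = (-1)*(3) - (-3)*(-3) = -12
e3 coeff: v1*b13 + v2*b23 = (-1)*(-2) + (-1)*(-3) = 5
v _| B = -3*e1 - 12*e2 + 5*e3


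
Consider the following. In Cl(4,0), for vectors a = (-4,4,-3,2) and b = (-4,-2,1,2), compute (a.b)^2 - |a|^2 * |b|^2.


a . b = (-4)*(-4) + 4*(-2) + (-3)*1 + 2*2
= 16 + (-8) + (-3) + 4 = 9
|a|^2 = (-4)^2 + 4^2 + (-3)^2 + 2^2 = 45
|b|^2 = (-4)^2 + (-2)^2 + 1^2 + 2^2 = 25
(a.b)^2 = 9^2 = 81
|a|^2 * |b|^2 = 45 * 25 = 1125
Result = 81 - 1125 = -1044


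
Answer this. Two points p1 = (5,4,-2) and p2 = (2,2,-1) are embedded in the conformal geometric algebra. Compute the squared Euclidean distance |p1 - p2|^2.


p1 - p2 = (3, 2, -1)
|p1 - p2|^2 = 3^2 + 2^2 + (-1)^2
= 9 + 4 + 1
= 14


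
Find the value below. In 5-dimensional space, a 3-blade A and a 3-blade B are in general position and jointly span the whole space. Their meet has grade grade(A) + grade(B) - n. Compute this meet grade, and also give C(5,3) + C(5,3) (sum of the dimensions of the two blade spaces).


Meet grade = grade(A) + grade(B) - n
= 3 + 3 - 5 = 1
C(5,3) = 10
C(5,3) = 10
dim_A + dim_B = 10 + 10 = 20


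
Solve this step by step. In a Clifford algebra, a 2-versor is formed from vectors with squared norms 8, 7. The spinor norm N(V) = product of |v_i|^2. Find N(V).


Spinor norm N(V) = |v1|^2 * |v2|^2 * ... * |v2|^2
= 8 * 7
Running product: 8, 56
N(V) = 56


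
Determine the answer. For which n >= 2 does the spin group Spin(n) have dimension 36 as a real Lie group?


dim Spin(n) = dim so(n) = n(n-1)/2.
Solve n(n-1)/2 = 36, i.e. n^2 - n - 72 = 0.
Discriminant = 1 + 8*36 = 289
n = (1 + sqrt(289))/2 = (1 + 17)/2 = 9


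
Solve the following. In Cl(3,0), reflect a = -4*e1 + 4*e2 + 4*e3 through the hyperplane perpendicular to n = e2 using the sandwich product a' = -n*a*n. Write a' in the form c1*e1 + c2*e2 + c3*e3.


Reflection formula: a' = -n*a*n, with n = e2 (unit vector, n^2 = 1).
For reflection through hyperplane perp to e2:
The component along e2 flips sign, others stay.
a = (-4, 4, 4)
a' = (-4, -4, 4)
a' = -4*e1 - 4*e2 + 4*e3


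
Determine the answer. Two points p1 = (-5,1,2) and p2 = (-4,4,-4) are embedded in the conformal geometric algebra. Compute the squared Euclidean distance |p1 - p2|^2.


p1 - p2 = (-1, -3, 6)
|p1 - p2|^2 = (-1)^2 + (-3)^2 + 6^2
= 1 + 9 + 36
= 46


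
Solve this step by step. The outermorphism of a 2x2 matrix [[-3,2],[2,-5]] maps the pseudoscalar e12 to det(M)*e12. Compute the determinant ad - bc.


The outermorphism of a linear map f sends e1^e2 to f(e1)^f(e2).
f(e1) = -3*e1 + 2*e2
f(e2) = 2*e1 - 5*e2
f(e1) ^ f(e2) = (-3*e1 + 2*e2) ^ (2*e1 - 5*e2)
= (-3)*(-5)*e12 + 2*2*e21
= (15 - 4)*e12
= 11*e12
Coefficient = 11


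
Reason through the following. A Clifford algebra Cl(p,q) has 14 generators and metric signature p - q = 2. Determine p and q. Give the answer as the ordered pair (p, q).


We need p + q = 14 and p - q = 2.
Adding: 2p = 14 + 2 = 16, so p = 8.
Then q = 14 - 8 = 6.
(p, q) = (8, 6)


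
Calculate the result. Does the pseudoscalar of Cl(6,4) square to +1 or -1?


The pseudoscalar I = e1...e_n (product of all n generators) of Cl(p,q) satisfies I^2 = (-1)^(q + n(n-1)/2).
p = 6, q = 4, n = p + q = 10
n(n-1)/2 = 10 * 9 / 2 = 45
Exponent = q + n(n-1)/2 = 4 + 45 = 49
I^2 = (-1)^49 = -1


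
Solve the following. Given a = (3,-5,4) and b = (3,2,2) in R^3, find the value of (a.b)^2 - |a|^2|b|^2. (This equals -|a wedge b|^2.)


a . b = 3*3 + (-5)*2 + 4*2
= 9 + (-10) + 8 = 7
|a|^2 = 3^2 + (-5)^2 + 4^2 = 50
|b|^2 = 3^2 + 2^2 + 2^2 = 17
(a.b)^2 = 7^2 = 49
|a|^2 * |b|^2 = 50 * 17 = 850
Result = 49 - 850 = -801


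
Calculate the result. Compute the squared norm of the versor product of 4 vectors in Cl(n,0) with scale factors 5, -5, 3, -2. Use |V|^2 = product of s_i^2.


Each vector v_i has |v_i|^2 = s_i^2
Squared scales: 5^2 = 25, (-5)^2 = 25, 3^2 = 9, (-2)^2 = 4
|V|^2 = 25 * 25 * 9 * 4
= 22500


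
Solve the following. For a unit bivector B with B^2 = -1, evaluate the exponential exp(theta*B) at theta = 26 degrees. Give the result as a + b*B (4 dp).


For a unit bivector B with B^2 = -1, the exponential series gives
e^(theta*B) = cos(theta) + sin(theta)*B (the GA analogue of Euler's formula).
theta = 26 degrees = 0.453786 rad
cos(26 deg) = 0.8988
sin(26 deg) = 0.4384
exp(theta*B) = 0.8988 + 0.4384*B


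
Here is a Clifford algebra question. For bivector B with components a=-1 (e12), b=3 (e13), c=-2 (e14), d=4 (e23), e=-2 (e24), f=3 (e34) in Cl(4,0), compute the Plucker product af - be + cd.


Plucker relation: af - be + cd
a*f = (-1)*3 = -3
b*e = 3*(-2) = -6
c*d = (-2)*4 = -8
af - be + cd = -3 - (-6) + (-8)
= -5


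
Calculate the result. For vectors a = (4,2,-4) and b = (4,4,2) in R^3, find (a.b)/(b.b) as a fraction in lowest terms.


Projection coefficient = (a . b) / (b . b)
a . b = 4*4 + 2*4 + (-4)*2
= 16 + 8 + (-8) = 16
b . b = 4^2 + 4^2 + 2^2
= 16 + 16 + 4 = 36
Coefficient = 16/36
In lowest terms: 4/9


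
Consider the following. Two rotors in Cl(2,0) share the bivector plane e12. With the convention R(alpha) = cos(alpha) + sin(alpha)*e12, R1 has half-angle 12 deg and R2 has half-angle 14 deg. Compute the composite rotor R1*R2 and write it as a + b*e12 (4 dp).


Same-plane rotors commute and their half-angles add:
R1*R2 = cos(a1 + a2) + sin(a1 + a2)*e12.
a1 + a2 = 12 + 14 = 26 deg
cos(26 deg) = 0.8988
sin(26 deg) = 0.4384
R1*R2 = 0.8988 + 0.4384*e12


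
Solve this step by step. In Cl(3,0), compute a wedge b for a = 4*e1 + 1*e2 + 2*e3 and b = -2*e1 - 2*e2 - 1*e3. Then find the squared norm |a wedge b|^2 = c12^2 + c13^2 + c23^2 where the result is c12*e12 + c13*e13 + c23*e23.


a wedge b = (a1*b2 - a2*b1)*e12 + (a1*b3 - a3*b1)*e13 + (a2*b3 - a3*b2)*e23
e12 coeff: 4*(-2) - 1*(-2) = -8 - (-2) = -6
e13 coeff: 4*(-1) - 2*(-2) = -4 - (-4) = 0
e23 coeff: 1*(-1) - 2*(-2) = -1 - (-4) = 3
|a wedge b|^2 = (-6)^2 + 0^2 + 3^2
= 36 + 0 + 9
= 45


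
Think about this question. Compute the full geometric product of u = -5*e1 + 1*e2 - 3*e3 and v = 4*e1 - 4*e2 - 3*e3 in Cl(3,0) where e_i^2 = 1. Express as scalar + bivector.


In Cl(3,0): e_i^2 = 1, e_ie_j = -e_je_i for i != j.
Scalar part = u . v = (-5)*4 + 1*(-4) + (-3)*(-3)
= -20 + (-4) + 9 = -15
e12 coeff = (-5)*(-4) - 1*4 = 20 - 4 = 16
e13 coeff = (-5)*(-3) - (-3)*4 = 15 - (-12) = 27
e23 coeff = 1*(-3) - (-3)*(-4) = -3 - 12 = -15
uv = -15 + 16*e12 + 27*e13 - 15*e23


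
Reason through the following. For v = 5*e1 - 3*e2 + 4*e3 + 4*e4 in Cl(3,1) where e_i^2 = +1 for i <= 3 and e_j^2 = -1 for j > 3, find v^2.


v^2 = sum of c_i^2 * e_i^2
Positive signature terms (e_i^2 = +1): 5^2 + (-3)^2 + 4^2 = 50
Negative signature terms (e_j^2 = -1): 4^2 = 16
v^2 = 50 - 16 = 34


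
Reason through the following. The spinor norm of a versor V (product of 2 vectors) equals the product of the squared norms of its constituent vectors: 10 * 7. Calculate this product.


Spinor norm N(V) = |v1|^2 * |v2|^2 * ... * |v2|^2
= 10 * 7
Running product: 10, 70
N(V) = 70


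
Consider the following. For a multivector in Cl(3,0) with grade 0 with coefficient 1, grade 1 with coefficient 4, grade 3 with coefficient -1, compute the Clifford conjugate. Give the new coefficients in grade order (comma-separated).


Clifford conjugate sign for grade k: (-1)^(k(k+1)/2)
Grade 0: (-1)^(0*1/2) = (-1)^0 = 1, coeff 1 -> 1
Grade 1: (-1)^(1*2/2) = (-1)^1 = -1, coeff 4 -> -4
Grade 3: (-1)^(3*4/2) = (-1)^6 = 1, coeff -1 -> -1
Conjugated coefficients: 1, -4, -1


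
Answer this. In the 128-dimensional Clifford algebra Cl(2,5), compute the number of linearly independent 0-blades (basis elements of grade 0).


Number of grade-k basis blades in Cl(p,q) with n = p + q is C(n, k).
n = 2 + 5 = 7
C(7, 0) = 7! / (0! * 7!)
= 5040 / (1 * 5040)
= 1


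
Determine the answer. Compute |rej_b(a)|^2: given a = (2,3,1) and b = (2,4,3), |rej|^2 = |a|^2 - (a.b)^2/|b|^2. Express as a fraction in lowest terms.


|a|^2 = 2^2 + 3^2 + 1^2 = 14
|b|^2 = 2^2 + 4^2 + 3^2 = 29
a . b = 2*2 + 3*4 + 1*3 = 19
(a.b)^2 = 19^2 = 361
|rej|^2 = 14 - 361/29
= (406 - 361)/29
= 45/29
In lowest terms: 45/29


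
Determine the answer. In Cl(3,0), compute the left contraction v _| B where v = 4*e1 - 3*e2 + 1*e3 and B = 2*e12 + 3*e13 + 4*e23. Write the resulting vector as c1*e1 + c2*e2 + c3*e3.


Left contraction v _| B = <vB>_1 (grade-1 part of the geometric product vB).
Using e1_|e12 = e2, e2_|e12 = -e1, e1_|e13 = e3, e3_|e13 = -e1, e2_|e23 = e3, e3_|e23 = -e2:
e1 coeff: -v2*b12 - v3*b13 = -(-3)*(2) - (1)*(3) = 3
e2 coeff: v1*b12 - v3*b23 = (4)*(2) - (1)*(4) = 4
e3 coeff: v1*b13 + v2*b23 = (4)*(3) + (-3)*(4) = 0
v _| B = 3*e1 + 4*e2 + 0*e3


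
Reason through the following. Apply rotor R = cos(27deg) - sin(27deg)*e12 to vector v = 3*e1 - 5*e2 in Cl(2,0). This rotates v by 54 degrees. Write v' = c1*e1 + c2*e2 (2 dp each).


Rotor R = cos(27deg) - sin(27deg)*e12
Rotation angle theta = 2 * 27 = 54 degrees
v' = R*v*~R rotates v by theta.
cos(54deg) = 0.5878, sin(54deg) = 0.8090
v'_1 = 3*cos(54deg) - (-5)*sin(54deg)
= 3*0.5878 - (-5)*0.8090
= 5.81
v'_2 = 3*sin(54deg) + (-5)*cos(54deg)
= 3*0.8090 + (-5)*0.5878
= -0.51
v' = 5.81*e1 - 0.51*e2


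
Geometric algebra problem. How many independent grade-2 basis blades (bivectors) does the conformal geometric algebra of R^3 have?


The conformal model of R^3 uses Cl(4,1) with m = 3 + 2 = 5 generators.
Number of grade-2 blades = C(m, 2) = C(5, 2)
= 5*4/2 = 10


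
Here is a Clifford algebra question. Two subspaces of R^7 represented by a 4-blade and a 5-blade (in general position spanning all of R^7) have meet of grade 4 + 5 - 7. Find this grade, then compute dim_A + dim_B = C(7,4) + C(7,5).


Meet grade = grade(A) + grade(B) - n
= 4 + 5 - 7 = 2
C(7,4) = 35
C(7,5) = 21
dim_A + dim_B = 35 + 21 = 56


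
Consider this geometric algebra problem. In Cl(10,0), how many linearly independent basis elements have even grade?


Even subalgebra dimension = 2^(n-1)
n = 10 + 0 = 10
2^(10 - 1) = 2^9 = 512
Verification: sum of C(10,k) for even k = 1 + 45 + 210 + 210 + 45 + 1 = 512
Result = 512


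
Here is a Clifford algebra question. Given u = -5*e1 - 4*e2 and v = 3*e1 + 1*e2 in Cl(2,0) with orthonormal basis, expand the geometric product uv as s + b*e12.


Expand: (-5*e1 - 4*e2)(3*e1 + 1*e2)
= (-5)*3*e1e1 + (-5)*1*e1e2 + (-4)*3*e2e1 + (-4)*1*e2e2
Using e1^2 = e2^2 = 1, e2e1 = -e1e2:
Scalar part s = (-5)*3 + (-4)*1 = -15 + (-4) = -19
Bivector part b = (-5)*1 - (-4)*3 = -5 - (-12) = 7
uv = -19 + 7*e12


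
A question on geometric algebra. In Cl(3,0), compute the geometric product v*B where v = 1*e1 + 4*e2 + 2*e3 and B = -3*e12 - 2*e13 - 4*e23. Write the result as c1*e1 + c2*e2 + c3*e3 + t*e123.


vB has grade-1 (vector) and grade-3 (trivector) parts: vB = (v _| B) + (v ^ B).
Vector part <vB>_1:
  e1: -v2*b12 - v3*b13 = -(4)*(-3) - (2)*(-2) = 16
  e2: v1*b12 - v3*b23 = (1)*(-3) - (2)*(-4) = 5
  e3: v1*b13 + v2*b23 = (1)*(-2) + (4)*(-4) = -18
Trivector part <vB>_3:
  e123: v1*b23 - v2*b13 + v3*b12 = (1)*(-4) - (4)*(-2) + (2)*(-3) = -2
vB = 16*e1 + 5*e2 - 18*e3 - 2*e123


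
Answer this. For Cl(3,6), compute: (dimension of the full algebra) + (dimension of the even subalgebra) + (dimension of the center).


n = 3 + 6 = 9
Total dim = 2^9 = 512
Even subalgebra dim = 2^8 = 256
n is odd, so center dim = 2
Sum = 512 + 256 + 2 = 770


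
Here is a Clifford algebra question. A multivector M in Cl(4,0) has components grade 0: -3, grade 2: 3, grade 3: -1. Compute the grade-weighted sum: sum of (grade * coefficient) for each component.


Grade-weighted sum = sum of grade_k * coefficient_k
0*(-3) = 0
2*3 = 6
3*(-1) = -3
Total = 0 + 6 + (-3) = 3


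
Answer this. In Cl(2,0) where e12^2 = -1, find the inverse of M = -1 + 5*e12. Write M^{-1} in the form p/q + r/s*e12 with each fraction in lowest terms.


M = -1 + 5*e12, where e12^2 = -1.
Since M commutes with its reverse ~M = a - b*e12, M * ~M = a^2 - b^2*e12^2 = a^2 + b^2.
So M^{-1} = ~M / (a^2 + b^2) = (a - b*e12)/(a^2 + b^2).
a^2 + b^2 = 1 + 25 = 26
Scalar part = -1/26 = -1/26
Bivector coeff = -5/26 = -5/26
M^{-1} = -1/26 - 5/26*e12


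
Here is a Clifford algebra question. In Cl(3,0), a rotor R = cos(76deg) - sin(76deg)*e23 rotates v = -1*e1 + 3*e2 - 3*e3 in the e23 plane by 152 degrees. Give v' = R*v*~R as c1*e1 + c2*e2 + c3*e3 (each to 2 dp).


Rotor R = cos(76deg) - sin(76deg)*e23
Rotation angle theta = 2 * 76 = 152 degrees in the e23 plane (e2 -> e3).
The component perpendicular to the plane (e1) is invariant: v'_1 = v1 = -1.00
cos(152deg) = -0.8829, sin(152deg) = 0.4695
v'_2 = v2*cos(theta) - v3*sin(theta) = 3*(-0.8829) - (-3)*0.4695 = -1.24
v'_3 = v2*sin(theta) + v3*cos(theta) = 3*0.4695 + (-3)*(-0.8829) = 4.06
v' = -1.00*e1 - 1.24*e2 + 4.06*e3


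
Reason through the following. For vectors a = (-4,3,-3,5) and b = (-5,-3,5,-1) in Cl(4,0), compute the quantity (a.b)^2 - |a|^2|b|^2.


a . b = (-4)*(-5) + 3*(-3) + (-3)*5 + 5*(-1)
= 20 + (-9) + (-15) + (-5) = -9
|a|^2 = (-4)^2 + 3^2 + (-3)^2 + 5^2 = 59
|b|^2 = (-5)^2 + (-3)^2 + 5^2 + (-1)^2 = 60
(a.b)^2 = (-9)^2 = 81
|a|^2 * |b|^2 = 59 * 60 = 3540
Result = 81 - 3540 = -3459
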